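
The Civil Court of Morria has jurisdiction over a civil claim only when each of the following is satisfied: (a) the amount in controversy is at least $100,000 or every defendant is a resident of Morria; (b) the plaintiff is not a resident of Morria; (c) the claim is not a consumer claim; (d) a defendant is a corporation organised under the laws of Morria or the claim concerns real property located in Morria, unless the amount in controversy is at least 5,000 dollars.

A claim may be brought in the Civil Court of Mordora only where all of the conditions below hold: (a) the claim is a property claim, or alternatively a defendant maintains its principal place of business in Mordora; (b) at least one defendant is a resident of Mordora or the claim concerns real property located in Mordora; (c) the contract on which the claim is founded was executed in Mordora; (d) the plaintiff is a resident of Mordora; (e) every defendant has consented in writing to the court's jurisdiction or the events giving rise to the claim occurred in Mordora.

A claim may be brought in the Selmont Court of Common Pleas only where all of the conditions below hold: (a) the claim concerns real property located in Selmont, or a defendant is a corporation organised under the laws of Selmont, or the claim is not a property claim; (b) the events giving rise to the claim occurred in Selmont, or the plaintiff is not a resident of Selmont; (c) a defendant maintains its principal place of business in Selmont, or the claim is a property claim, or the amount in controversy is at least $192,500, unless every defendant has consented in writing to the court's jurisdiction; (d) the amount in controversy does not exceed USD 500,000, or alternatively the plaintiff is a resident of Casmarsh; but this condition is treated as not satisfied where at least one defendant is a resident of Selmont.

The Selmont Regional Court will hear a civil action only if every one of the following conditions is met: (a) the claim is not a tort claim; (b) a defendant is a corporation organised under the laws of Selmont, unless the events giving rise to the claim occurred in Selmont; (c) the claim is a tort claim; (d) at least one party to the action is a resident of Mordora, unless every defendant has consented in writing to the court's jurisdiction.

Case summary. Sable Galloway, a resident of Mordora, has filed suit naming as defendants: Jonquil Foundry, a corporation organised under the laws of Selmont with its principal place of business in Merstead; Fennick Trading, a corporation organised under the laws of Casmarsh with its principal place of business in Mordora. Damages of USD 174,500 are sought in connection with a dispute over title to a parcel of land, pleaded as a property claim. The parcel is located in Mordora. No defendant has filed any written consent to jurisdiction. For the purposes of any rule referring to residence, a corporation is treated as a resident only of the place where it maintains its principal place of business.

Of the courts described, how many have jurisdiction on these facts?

The Civil Court of Morria:
  (a) The amount in controversy is $174,500, which meets the $100,000 floor — that alternative is enough. Condition met.
  (b) The plaintiff resides in Mordora, which is not Morria. Met.
  (c) The claim is a property claim, not a consumer claim. Satisfied.
  (d) The corporate defendant(s) are organised in Casmarsh, Selmont, not Morria; the property lies in Mordora, not Morria — every alternative fails. But the amount in controversy is USD 174,500, which meets the USD 5,000 floor, and the 'unless' clause therefore excuses the requirement. Met.
  → Jurisdiction lies.
The Civil Court of Mordora:
  (a) The claim is a property claim, so this disjunct is met. Condition met.
  (b) Fennick Trading resides in Mordora, so this disjunct is met. Satisfied.
  (c) No contract (and hence no place of execution) is alleged. Not satisfied.
  (d) The plaintiff resides in Mordora. Condition met.
  (e) The operative events occurred in Mordora, so one alternative holds. Satisfied.
  → Not every requirement is met — no jurisdiction.
The Selmont Court of Common Pleas:
  (a) Jonquil Foundry is organised under the laws of Selmont, so this disjunct is met. Met.
  (b) The plaintiff resides in Mordora, which is not Selmont, so this disjunct is met. Condition met.
  (c) The claim is a property claim — that alternative is enough. Met.
  (d) The amount in controversy is USD 174,500, within the $500,000 ceiling, so one alternative holds. The exception is not triggered, since no defendant resides in Selmont (they reside in Merstead, Mordora). Condition met.
  → The court has jurisdiction.
The Selmont Regional Court:
  (a) The claim is a property claim, not a tort claim. Met.
  (b) Jonquil Foundry is organised under the laws of Selmont. Condition met.
  (c) The claim is a property claim, not a tort claim. Fails.
  (d) Sable Galloway resides in Mordora. Condition met.
  → The court lacks jurisdiction.
Courts with jurisdiction: the Civil Court of Morria, the Selmont Court of Common Pleas — 2 in total.

2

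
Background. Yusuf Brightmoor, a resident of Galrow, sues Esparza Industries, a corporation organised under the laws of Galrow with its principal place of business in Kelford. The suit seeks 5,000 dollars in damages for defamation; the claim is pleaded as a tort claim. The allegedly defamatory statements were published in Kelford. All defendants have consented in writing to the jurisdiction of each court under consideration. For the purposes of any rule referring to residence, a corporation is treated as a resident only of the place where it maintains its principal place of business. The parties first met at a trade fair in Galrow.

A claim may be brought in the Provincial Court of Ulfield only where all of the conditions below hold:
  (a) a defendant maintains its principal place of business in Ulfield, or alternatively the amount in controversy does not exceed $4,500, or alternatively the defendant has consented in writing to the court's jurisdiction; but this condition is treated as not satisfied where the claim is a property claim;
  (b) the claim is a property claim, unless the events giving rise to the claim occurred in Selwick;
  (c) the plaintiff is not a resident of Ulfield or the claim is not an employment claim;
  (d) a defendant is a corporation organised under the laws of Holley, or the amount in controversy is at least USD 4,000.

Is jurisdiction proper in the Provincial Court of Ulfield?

The Provincial Court of Ulfield:
  (a) Every defendant has filed written consent, so this disjunct is met. The exception is not triggered, since the claim is a tort claim, not a property claim. Satisfied.
  (b) The claim is a tort claim, not a property claim. Nor does the 'unless' clause help: the operative events occurred in Kelford, not Selwick. Not met.
  (c) The plaintiff resides in Galrow, which is not Ulfield, so one alternative holds. Condition met.
  (d) The amount in controversy is USD 5,000, which meets the USD 4,000 floor — that alternative is enough. Met.
  → No jurisdiction.

No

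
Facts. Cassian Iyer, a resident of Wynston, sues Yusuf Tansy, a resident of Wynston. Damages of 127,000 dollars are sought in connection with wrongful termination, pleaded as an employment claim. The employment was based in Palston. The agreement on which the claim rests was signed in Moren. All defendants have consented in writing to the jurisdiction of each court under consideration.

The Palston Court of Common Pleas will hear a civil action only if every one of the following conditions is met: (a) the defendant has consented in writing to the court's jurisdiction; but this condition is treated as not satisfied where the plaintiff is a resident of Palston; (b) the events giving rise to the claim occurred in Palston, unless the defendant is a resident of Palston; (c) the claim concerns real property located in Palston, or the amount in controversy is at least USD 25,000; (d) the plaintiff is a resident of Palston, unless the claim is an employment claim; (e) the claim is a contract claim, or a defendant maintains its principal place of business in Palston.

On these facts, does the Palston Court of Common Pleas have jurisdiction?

The Palston Court of Common Pleas:
  (a) Every defendant has filed written consent. The carve-out does not apply: the plaintiff resides in Wynston, not Palston. Condition met.
  (b) The operative events occurred in Palston. Met.
  (c) The amount in controversy is $127,000, which meets the USD 25,000 floor, so one alternative holds. Met.
  (d) The plaintiff resides in Wynston, not Palston. However, the claim is an employment claim, so the 'unless' proviso supplies this condition. Condition met.
  (e) The claim is an employment claim, not a contract claim; no defendant is a corporation — every alternative fails. Not met.
  → At least one condition fails; no jurisdiction.

No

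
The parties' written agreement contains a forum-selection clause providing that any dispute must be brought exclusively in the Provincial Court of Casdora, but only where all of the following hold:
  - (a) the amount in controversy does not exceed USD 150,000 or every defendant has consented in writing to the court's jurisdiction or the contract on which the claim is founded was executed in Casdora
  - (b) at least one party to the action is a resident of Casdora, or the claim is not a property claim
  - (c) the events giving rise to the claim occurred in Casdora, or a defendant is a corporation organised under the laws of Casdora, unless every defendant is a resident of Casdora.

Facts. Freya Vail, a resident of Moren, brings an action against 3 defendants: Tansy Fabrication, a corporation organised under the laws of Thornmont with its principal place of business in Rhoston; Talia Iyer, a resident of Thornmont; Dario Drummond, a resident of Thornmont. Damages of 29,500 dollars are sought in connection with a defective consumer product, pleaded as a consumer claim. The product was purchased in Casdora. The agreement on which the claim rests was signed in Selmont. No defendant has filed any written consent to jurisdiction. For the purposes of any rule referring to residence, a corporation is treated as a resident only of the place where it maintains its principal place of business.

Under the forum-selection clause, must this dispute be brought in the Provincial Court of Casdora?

The Provincial Court of Casdora:
  (a) The amount in controversy is 29,500 dollars, within the $150,000 ceiling, so this disjunct is met. Condition met.
  (b) The claim is a consumer claim, not a property claim, which satisfies one of the alternatives. Satisfied.
  (c) The operative events occurred in Casdora, so this disjunct is met. Met.
  → The clause applies.

Yes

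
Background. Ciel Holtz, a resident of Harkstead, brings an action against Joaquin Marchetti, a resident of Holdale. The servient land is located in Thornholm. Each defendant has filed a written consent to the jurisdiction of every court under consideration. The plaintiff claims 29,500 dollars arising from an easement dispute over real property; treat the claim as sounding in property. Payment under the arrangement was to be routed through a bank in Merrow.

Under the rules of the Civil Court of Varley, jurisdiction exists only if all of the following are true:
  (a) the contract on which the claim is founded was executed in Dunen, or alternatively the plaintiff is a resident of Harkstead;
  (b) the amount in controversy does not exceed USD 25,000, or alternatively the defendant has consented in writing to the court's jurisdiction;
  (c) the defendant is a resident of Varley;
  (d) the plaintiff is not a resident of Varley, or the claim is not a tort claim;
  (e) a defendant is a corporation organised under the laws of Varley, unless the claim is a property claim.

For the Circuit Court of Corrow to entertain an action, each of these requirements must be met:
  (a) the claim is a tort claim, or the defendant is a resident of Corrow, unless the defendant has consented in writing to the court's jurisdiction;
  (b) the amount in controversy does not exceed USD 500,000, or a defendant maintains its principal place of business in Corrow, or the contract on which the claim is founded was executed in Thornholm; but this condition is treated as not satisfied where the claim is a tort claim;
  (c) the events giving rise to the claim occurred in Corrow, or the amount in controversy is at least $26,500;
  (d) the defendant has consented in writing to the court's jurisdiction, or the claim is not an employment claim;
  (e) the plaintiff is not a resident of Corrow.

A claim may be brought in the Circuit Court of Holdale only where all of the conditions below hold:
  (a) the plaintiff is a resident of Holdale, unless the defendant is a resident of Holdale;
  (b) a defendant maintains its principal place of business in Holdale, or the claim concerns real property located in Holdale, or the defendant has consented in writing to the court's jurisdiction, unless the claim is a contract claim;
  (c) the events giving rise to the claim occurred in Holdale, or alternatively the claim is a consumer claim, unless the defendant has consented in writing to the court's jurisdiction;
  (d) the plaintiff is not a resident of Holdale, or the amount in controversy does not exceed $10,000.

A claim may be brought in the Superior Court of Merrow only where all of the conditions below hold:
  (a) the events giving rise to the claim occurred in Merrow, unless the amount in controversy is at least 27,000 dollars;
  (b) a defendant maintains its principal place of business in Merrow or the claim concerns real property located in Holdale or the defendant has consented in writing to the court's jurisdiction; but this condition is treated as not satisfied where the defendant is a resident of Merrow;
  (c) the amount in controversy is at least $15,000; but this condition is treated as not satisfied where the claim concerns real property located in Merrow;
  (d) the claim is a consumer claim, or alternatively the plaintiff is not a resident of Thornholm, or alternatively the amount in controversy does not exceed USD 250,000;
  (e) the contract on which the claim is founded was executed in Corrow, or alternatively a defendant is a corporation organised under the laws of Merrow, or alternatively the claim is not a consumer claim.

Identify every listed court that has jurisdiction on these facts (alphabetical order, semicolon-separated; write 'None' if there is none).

The Civil Court of Varley:
  (a) The plaintiff resides in Harkstead — that alternative is enough. Satisfied.
  (b) Every defendant has filed written consent — that alternative is enough. Condition met.
  (c) The defendant resides in Holdale, not Varley. Not met.
  (d) The plaintiff resides in Harkstead, which is not Varley, so one alternative holds. Condition met.
  (e) No defendant is a corporation. But the claim is a property claim, and the 'unless' clause therefore excuses the requirement. Met.
  → Not every requirement is met — no jurisdiction.
The Circuit Court of Corrow:
  (a) The claim is a property claim, not a tort claim; the defendant resides in Holdale, not Corrow — none of the alternatives is met. But every defendant has filed written consent, and the 'unless' clause therefore excuses the requirement. Met.
  (b) The amount in controversy is 29,500 dollars, within the $500,000 ceiling, so this disjunct is met. And the carve-out is inapplicable — the claim is a property claim, not a tort claim. Met.
  (c) The amount in controversy is USD 29,500, which meets the USD 26,500 floor — that alternative is enough. Condition met.
  (d) Every defendant has filed written consent, so this disjunct is met. Met.
  (e) The plaintiff resides in Harkstead, which is not Corrow. Condition met.
  → Jurisdiction lies.
The Circuit Court of Holdale:
  (a) The plaintiff resides in Harkstead, not Holdale. The proviso rescues it, though: the defendant resides in Holdale. Satisfied.
  (b) Every defendant has filed written consent — that alternative is enough. Condition met.
  (c) The operative events occurred in Thornholm, not Holdale; the claim is a property claim, not a consumer claim — none of the alternatives is met. But every defendant has filed written consent, and the 'unless' clause therefore excuses the requirement. Satisfied.
  (d) The plaintiff resides in Harkstead, which is not Holdale, which satisfies one of the alternatives. Satisfied.
  → Jurisdiction lies.
The Superior Court of Merrow:
  (a) The operative events occurred in Thornholm, not Merrow. However, the amount in controversy is 29,500 dollars, which meets the 27,000 dollars floor, so the 'unless' proviso supplies this condition. Met.
  (b) Every defendant has filed written consent — that alternative is enough. The exception is not triggered, since the defendant resides in Holdale, not Merrow. Condition met.
  (c) The amount in controversy is $29,500, which meets the $15,000 floor. And the carve-out is inapplicable — the property lies in Thornholm, not Merrow. Satisfied.
  (d) The plaintiff resides in Harkstead, which is not Thornholm — that alternative is enough. Met.
  (e) The claim is a property claim, not a consumer claim, which satisfies one of the alternatives. Met.
  → All conditions met; jurisdiction exists.

the Circuit Court of Corrow; the Circuit Court of Holdale; the Superior Court of Merrow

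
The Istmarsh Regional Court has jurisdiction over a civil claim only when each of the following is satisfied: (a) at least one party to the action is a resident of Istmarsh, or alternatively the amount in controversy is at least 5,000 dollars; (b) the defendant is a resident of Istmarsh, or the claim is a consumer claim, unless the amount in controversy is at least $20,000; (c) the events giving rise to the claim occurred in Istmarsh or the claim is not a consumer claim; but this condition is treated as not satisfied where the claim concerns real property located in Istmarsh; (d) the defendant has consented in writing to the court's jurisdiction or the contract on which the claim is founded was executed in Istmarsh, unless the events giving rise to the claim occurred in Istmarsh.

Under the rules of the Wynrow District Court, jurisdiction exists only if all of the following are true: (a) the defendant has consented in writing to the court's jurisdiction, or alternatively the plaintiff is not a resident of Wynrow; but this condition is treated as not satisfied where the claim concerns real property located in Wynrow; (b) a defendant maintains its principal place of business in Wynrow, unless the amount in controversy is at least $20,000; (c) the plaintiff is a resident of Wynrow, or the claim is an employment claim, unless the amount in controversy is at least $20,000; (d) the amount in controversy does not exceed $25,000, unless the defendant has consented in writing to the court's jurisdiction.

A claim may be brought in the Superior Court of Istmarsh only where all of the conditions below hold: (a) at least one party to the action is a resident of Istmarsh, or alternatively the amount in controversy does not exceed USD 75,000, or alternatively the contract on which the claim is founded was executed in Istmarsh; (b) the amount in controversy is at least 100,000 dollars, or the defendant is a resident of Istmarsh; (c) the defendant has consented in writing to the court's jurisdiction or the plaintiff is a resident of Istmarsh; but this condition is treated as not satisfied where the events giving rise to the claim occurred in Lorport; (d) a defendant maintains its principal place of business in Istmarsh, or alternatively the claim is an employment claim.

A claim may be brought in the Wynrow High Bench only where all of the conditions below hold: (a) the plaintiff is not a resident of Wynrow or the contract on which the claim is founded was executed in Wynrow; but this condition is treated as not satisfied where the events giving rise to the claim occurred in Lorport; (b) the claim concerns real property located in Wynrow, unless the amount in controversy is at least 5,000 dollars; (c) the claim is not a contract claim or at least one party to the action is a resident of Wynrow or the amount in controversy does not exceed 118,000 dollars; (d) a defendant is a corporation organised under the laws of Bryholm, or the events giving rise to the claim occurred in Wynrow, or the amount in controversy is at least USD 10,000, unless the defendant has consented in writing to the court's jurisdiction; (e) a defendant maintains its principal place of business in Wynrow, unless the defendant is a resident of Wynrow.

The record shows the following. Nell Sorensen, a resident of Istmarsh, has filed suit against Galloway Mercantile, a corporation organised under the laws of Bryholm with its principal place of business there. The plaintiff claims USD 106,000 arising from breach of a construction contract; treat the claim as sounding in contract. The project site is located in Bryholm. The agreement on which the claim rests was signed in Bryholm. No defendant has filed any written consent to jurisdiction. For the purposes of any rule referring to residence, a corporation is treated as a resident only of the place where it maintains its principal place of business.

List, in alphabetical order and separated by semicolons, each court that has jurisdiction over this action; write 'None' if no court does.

The Istmarsh Regional Court:
  (a) Nell Sorensen resides in Istmarsh, so this disjunct is met. Condition met.
  (b) The defendant resides in Bryholm, not Istmarsh; the claim is a contract claim, not a consumer claim — every alternative fails. However, the amount in controversy is $106,000, which meets the USD 20,000 floor, so the 'unless' proviso supplies this condition. Satisfied.
  (c) The claim is a contract claim, not a consumer claim, so this disjunct is met. The exception is not triggered, since the claim does not concern real property. Satisfied.
  (d) No such written consent has been filed; the contract was executed in Bryholm, not Istmarsh — no alternative holds. The proviso offers no rescue either, since the operative events occurred in Bryholm, not Istmarsh. Not met.
  → The court lacks jurisdiction.
The Wynrow District Court:
  (a) The plaintiff resides in Istmarsh, which is not Wynrow — that alternative is enough. The carve-out does not apply: the claim does not concern real property. Satisfied.
  (b) The corporate defendant(s) have their principal place of business in Bryholm, not Wynrow. But the amount in controversy is USD 106,000, which meets the 20,000 dollars floor, and the 'unless' clause therefore excuses the requirement. Condition met.
  (c) The plaintiff resides in Istmarsh, not Wynrow; the claim is a contract claim, not an employment claim — no alternative holds. The proviso rescues it, though: the amount in controversy is USD 106,000, which meets the USD 20,000 floor. Satisfied.
  (d) The amount in controversy is $106,000, above the USD 25,000 ceiling. And no such written consent has been filed, so the proviso does not save it. Fails.
  → No jurisdiction.
The Superior Court of Istmarsh:
  (a) Nell Sorensen resides in Istmarsh — that alternative is enough. Met.
  (b) The amount in controversy is $106,000, which meets the USD 100,000 floor — that alternative is enough. Satisfied.
  (c) The plaintiff resides in Istmarsh, which satisfies one of the alternatives. The exception is not triggered, since the operative events occurred in Bryholm, not Lorport. Satisfied.
  (d) The corporate defendant(s) have their principal place of business in Bryholm, not Istmarsh; the claim is a contract claim, not an employment claim — every alternative fails. Fails.
  → The court lacks jurisdiction.
The Wynrow High Bench:
  (a) The plaintiff resides in Istmarsh, which is not Wynrow, so this disjunct is met. And the carve-out is inapplicable — the operative events occurred in Bryholm, not Lorport. Condition met.
  (b) The claim does not concern real property. But the amount in controversy is 106,000 dollars, which meets the USD 5,000 floor, and the 'unless' clause therefore excuses the requirement. Satisfied.
  (c) The amount in controversy is $106,000, within the 118,000 dollars ceiling, which satisfies one of the alternatives. Condition met.
  (d) Galloway Mercantile is organised under the laws of Bryholm — that alternative is enough. Met.
  (e) The corporate defendant(s) have their principal place of business in Bryholm, not Wynrow. The proviso offers no rescue either, since the defendant resides in Bryholm, not Wynrow. Condition not met.
  → The court lacks jurisdiction.

None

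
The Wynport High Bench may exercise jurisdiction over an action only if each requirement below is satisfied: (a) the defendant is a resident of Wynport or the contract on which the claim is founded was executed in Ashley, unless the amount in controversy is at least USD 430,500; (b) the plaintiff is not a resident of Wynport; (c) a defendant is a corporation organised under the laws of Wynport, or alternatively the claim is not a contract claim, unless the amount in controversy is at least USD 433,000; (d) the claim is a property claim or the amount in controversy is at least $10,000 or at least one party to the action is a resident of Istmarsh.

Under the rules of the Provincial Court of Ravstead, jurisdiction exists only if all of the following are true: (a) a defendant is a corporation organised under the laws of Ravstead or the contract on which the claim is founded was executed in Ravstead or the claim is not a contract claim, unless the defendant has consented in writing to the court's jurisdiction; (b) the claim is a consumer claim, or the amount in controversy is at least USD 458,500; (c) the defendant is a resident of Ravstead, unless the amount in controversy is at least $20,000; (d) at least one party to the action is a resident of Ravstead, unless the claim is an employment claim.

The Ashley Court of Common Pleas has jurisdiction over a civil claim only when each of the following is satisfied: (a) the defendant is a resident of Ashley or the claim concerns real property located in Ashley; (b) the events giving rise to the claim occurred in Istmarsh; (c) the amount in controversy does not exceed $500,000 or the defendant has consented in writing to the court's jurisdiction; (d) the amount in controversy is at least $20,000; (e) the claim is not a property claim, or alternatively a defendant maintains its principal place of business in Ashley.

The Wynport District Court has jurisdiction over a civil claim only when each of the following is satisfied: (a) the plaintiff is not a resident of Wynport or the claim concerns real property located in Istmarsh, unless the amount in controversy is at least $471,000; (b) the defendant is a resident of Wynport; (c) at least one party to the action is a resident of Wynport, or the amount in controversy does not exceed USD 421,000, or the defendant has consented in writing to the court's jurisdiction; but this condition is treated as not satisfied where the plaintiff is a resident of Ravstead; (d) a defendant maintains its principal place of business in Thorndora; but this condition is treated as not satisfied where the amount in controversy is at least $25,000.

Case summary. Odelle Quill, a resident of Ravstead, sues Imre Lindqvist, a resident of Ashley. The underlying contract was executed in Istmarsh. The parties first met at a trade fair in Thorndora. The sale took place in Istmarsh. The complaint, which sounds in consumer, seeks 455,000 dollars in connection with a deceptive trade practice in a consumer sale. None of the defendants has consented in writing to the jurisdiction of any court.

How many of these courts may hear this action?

The Wynport High Bench:
  (a) The defendant resides in Ashley, not Wynport; the contract was executed in Istmarsh, not Ashley — every alternative fails. However, the amount in controversy is USD 455,000, which meets the 430,500 dollars floor, so the 'unless' proviso supplies this condition. Condition met.
  (b) The plaintiff resides in Ravstead, which is not Wynport. Satisfied.
  (c) The claim is a consumer claim, not a contract claim, so this disjunct is met. Satisfied.
  (d) The amount in controversy is 455,000 dollars, which meets the USD 10,000 floor — that alternative is enough. Satisfied.
  → The court has jurisdiction.
The Provincial Court of Ravstead:
  (a) The claim is a consumer claim, not a contract claim, so one alternative holds. Condition met.
  (b) The claim is a consumer claim, which satisfies one of the alternatives. Met.
  (c) The defendant resides in Ashley, not Ravstead. However, the amount in controversy is USD 455,000, which meets the USD 20,000 floor, so the 'unless' proviso supplies this condition. Met.
  (d) Odelle Quill resides in Ravstead. Condition met.
  → Jurisdiction lies.
The Ashley Court of Common Pleas:
  (a) The defendant resides in Ashley, so one alternative holds. Condition met.
  (b) The operative events occurred in Istmarsh. Satisfied.
  (c) The amount in controversy is USD 455,000, within the USD 500,000 ceiling, so this disjunct is met. Satisfied.
  (d) The amount in controversy is USD 455,000, which meets the $20,000 floor. Met.
  (e) The claim is a consumer claim, not a property claim, so one alternative holds. Satisfied.
  → Jurisdiction lies.
The Wynport District Court:
  (a) The plaintiff resides in Ravstead, which is not Wynport, so this disjunct is met. Met.
  (b) The defendant resides in Ashley, not Wynport. Fails.
  (c) No party resides in Wynport; the amount in controversy is 455,000 dollars, above the USD 421,000 ceiling; no such written consent has been filed — no alternative holds. Fails.
  (d) No defendant is a corporation. Not met.
  → Not every requirement is met — no jurisdiction.
Courts with jurisdiction: the Wynport High Bench, the Provincial Court of Ravstead, the Ashley Court of Common Pleas — 3 in total.

3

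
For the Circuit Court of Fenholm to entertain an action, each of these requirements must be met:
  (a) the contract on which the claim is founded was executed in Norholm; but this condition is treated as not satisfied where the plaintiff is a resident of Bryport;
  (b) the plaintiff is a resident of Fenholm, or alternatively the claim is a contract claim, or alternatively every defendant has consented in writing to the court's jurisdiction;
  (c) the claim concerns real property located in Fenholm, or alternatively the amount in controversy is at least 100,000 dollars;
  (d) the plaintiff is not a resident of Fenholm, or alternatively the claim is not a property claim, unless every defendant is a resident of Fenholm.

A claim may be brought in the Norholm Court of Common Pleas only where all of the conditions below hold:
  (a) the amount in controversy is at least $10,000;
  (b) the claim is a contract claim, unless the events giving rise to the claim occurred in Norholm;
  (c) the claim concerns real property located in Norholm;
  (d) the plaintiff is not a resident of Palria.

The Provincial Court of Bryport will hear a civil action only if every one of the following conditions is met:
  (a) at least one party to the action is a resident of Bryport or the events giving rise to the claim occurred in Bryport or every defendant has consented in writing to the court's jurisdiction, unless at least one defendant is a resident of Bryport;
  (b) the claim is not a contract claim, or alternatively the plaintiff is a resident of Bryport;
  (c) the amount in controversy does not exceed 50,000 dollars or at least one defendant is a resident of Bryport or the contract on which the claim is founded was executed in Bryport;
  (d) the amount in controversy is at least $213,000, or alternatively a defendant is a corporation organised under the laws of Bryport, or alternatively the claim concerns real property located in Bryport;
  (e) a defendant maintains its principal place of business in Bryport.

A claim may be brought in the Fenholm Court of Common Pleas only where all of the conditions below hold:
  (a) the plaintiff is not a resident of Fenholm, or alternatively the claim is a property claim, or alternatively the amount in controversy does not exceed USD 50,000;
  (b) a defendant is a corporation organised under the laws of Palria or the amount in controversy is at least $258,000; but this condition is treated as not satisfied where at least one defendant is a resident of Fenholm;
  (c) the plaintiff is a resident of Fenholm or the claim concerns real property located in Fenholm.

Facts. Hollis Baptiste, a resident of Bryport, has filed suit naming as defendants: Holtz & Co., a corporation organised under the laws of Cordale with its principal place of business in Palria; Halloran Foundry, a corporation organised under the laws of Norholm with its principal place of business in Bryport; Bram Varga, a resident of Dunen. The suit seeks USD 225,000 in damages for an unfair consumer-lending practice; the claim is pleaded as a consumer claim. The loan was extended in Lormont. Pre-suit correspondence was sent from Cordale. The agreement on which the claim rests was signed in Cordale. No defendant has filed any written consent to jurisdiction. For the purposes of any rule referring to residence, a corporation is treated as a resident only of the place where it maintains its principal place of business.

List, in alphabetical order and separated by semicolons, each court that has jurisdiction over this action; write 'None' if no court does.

the Provincial Court of Bryport

The Circuit Court of Fenholm:
  (a) The contract was executed in Cordale, not Norholm. Not satisfied.
  (b) The plaintiff resides in Bryport, not Fenholm; the claim is a consumer claim, not a contract claim; no such written consent has been filed — every alternative fails. Condition not met.
  (c) The amount in controversy is 225,000 dollars, which meets the $100,000 floor — that alternative is enough. Condition met.
  (d) The plaintiff resides in Bryport, which is not Fenholm, so this disjunct is met. Met.
  → At least one condition fails; no jurisdiction.
The Norholm Court of Common Pleas:
  (a) The amount in controversy is $225,000, which meets the 10,000 dollars floor. Met.
  (b) The claim is a consumer claim, not a contract claim. And the operative events occurred in Lormont, not Norholm, so the proviso does not save it. Not met.
  (c) The claim does not concern real property. Not met.
  (d) The plaintiff resides in Bryport, which is not Palria. Condition met.
  → At least one condition fails; no jurisdiction.
The Provincial Court of Bryport:
  (a) Hollis Baptiste resides in Bryport, which satisfies one of the alternatives. Met.
  (b) The claim is a consumer claim, not a contract claim, so this disjunct is met. Satisfied.
  (c) Halloran Foundry resides in Bryport — that alternative is enough. Met.
  (d) The amount in controversy is $225,000, which meets the $213,000 floor — that alternative is enough. Condition met.
  (e) Halloran Foundry has its principal place of business in Bryport. Condition met.
  → All conditions met; jurisdiction exists.
The Fenholm Court of Common Pleas:
  (a) The plaintiff resides in Bryport, which is not Fenholm, which satisfies one of the alternatives. Condition met.
  (b) The corporate defendant(s) are organised in Cordale, Norholm, not Palria; the amount in controversy is 225,000 dollars, below the USD 258,000 floor — every alternative fails. Not satisfied.
  (c) The plaintiff resides in Bryport, not Fenholm; the claim does not concern real property — no alternative holds. Fails.
  → The court lacks jurisdiction.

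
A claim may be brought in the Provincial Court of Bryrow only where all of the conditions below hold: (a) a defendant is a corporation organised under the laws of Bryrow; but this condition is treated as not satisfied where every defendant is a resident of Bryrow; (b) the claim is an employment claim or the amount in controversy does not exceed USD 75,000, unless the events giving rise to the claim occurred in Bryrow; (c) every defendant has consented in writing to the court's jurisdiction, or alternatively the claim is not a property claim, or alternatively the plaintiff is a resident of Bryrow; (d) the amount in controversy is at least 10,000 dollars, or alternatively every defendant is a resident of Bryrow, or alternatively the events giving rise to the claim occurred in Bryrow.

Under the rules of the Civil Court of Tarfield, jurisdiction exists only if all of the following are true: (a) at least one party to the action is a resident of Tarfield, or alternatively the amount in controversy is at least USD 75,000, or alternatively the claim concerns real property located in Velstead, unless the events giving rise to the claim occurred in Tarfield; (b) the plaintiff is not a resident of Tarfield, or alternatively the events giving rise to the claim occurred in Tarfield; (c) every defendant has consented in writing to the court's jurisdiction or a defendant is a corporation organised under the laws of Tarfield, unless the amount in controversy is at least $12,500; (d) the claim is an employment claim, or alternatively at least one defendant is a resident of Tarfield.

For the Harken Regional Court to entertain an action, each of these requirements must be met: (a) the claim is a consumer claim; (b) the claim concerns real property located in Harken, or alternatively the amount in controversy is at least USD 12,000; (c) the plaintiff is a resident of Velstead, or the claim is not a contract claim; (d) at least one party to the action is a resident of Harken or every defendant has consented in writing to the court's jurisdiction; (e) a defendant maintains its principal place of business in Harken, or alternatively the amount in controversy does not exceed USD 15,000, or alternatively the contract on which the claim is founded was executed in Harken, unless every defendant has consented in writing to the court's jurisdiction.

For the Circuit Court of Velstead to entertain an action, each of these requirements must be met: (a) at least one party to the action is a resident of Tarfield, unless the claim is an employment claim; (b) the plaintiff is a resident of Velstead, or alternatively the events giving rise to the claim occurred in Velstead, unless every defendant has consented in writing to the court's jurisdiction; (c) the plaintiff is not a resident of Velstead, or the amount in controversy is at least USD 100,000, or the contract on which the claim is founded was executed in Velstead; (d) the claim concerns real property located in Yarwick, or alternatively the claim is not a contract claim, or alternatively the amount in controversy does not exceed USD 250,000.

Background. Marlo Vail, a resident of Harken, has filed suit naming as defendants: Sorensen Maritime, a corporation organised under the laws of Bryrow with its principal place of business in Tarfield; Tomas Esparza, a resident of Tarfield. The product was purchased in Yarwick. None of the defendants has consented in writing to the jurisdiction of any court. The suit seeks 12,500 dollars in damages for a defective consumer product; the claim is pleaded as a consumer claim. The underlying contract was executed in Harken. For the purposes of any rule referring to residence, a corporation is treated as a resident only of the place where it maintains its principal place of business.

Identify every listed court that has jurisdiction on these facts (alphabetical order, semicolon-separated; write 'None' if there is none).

the Civil Court of Tarfield; the Harken Regional Court; the Provincial Court of Bryrow

The Provincial Court of Bryrow:
  (a) Sorensen Maritime is organised under the laws of Bryrow. The carve-out does not apply: the defendants reside as follows — Sorensen Maritime in Tarfield, Tomas Esparza in Tarfield — not all in Bryrow. Condition met.
  (b) The amount in controversy is 12,500 dollars, within the USD 75,000 ceiling, so this disjunct is met. Condition met.
  (c) The claim is a consumer claim, not a property claim, so one alternative holds. Satisfied.
  (d) The amount in controversy is USD 12,500, which meets the USD 10,000 floor — that alternative is enough. Satisfied.
  → All conditions met; jurisdiction exists.
The Civil Court of Tarfield:
  (a) Sorensen Maritime resides in Tarfield — that alternative is enough. Satisfied.
  (b) The plaintiff resides in Harken, which is not Tarfield, so this disjunct is met. Satisfied.
  (c) No such written consent has been filed; the corporate defendant(s) are organised in Bryrow, not Tarfield — no alternative holds. The proviso rescues it, though: the amount in controversy is 12,500 dollars, which meets the USD 12,500 floor. Condition met.
  (d) Sorensen Maritime resides in Tarfield, which satisfies one of the alternatives. Satisfied.
  → All conditions met; jurisdiction exists.
The Harken Regional Court:
  (a) The claim is a consumer claim. Condition met.
  (b) The amount in controversy is $12,500, which meets the USD 12,000 floor, so one alternative holds. Condition met.
  (c) The claim is a consumer claim, not a contract claim — that alternative is enough. Met.
  (d) Marlo Vail resides in Harken, so this disjunct is met. Satisfied.
  (e) The amount in controversy is USD 12,500, within the $15,000 ceiling, so this disjunct is met. Satisfied.
  → Every requirement is satisfied — jurisdiction.
The Circuit Court of Velstead:
  (a) Sorensen Maritime resides in Tarfield. Met.
  (b) The plaintiff resides in Harken, not Velstead; the operative events occurred in Yarwick, not Velstead — none of the alternatives is met. And no such written consent has been filed, so the proviso does not save it. Not satisfied.
  (c) The plaintiff resides in Harken, which is not Velstead, which satisfies one of the alternatives. Satisfied.
  (d) The claim is a consumer claim, not a contract claim, so one alternative holds. Condition met.
  → No jurisdiction.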